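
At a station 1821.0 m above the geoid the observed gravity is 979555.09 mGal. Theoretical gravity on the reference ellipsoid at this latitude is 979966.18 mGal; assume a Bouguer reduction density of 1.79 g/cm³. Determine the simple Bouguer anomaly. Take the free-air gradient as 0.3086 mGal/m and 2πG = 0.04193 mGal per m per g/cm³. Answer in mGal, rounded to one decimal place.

14.2

Free-air correction = 0.3086 × 1821.0 = 561.96 mGal
Free-air anomaly = 979555.09 − 979966.18 + (561.96) = 150.87 mGal
Bouguer slab correction = 0.04193 × 1.79 × 1821.0 = 136.67 mGal
Simple Bouguer anomaly = 150.87 − (136.67) = 14.20 mGal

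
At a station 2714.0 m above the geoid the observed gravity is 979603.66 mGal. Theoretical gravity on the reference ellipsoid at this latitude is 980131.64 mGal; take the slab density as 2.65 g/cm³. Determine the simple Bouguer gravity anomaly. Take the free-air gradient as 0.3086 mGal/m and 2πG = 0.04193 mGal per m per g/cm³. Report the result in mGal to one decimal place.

Free-air correction = 0.3086 × 2714.0 = 837.54 mGal
Free-air anomaly = 979603.66 − 980131.64 + (837.54) = 309.56 mGal
Bouguer slab correction = 0.04193 × 2.65 × 2714.0 = 301.56 mGal
Simple Bouguer anomaly = 309.56 − (301.56) = 8.00 mGal

8.0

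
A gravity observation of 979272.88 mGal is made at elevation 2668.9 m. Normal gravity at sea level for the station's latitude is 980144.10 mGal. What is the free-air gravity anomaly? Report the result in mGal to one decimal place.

Free-air correction = 0.3086 × 2668.9 = 823.62 mGal
Free-air anomaly = 979272.88 − 980144.10 + (823.62) = -47.60 mGal

-47.6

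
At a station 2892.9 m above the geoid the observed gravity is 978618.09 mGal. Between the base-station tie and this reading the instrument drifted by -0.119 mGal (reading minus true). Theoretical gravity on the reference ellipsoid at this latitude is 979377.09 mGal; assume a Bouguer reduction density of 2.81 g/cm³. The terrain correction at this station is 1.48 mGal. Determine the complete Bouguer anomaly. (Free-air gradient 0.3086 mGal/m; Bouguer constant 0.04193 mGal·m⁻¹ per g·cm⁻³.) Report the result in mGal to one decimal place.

Drift-corrected reading = 978618.09 − (-0.119) = 978618.209 mGal
Free-air correction = 0.3086 × 2892.9 = 892.75 mGal
Free-air anomaly = 978618.209 − 979377.09 + (892.75) = 133.869 mGal
Bouguer slab correction = 0.04193 × 2.81 × 2892.9 = 340.85 mGal
Simple Bouguer anomaly = 133.869 − (340.85) = -206.981 mGal
Complete Bouguer anomaly = -206.981 + 1.48 = -205.501 mGal

-205.5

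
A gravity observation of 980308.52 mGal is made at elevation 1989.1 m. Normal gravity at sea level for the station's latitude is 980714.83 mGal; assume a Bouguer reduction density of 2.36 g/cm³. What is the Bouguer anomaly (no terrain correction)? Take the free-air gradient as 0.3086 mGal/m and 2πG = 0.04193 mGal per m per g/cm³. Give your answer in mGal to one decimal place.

10.7

Free-air correction = 0.3086 × 1989.1 = 613.84 mGal
Free-air anomaly = 980308.52 − 980714.83 + (613.84) = 207.53 mGal
Bouguer slab correction = 0.04193 × 2.36 × 1989.1 = 196.83 mGal
Simple Bouguer anomaly = 207.53 − (196.83) = 10.70 mGal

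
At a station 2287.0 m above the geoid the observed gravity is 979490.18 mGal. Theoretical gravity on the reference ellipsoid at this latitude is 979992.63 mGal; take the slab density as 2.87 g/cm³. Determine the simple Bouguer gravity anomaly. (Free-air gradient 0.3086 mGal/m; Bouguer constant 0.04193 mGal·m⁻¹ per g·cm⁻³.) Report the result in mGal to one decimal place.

Free-air correction = 0.3086 × 2287.0 = 705.77 mGal
Free-air anomaly = 979490.18 − 979992.63 + (705.77) = 203.32 mGal
Bouguer slab correction = 0.04193 × 2.87 × 2287.0 = 275.22 mGal
Simple Bouguer anomaly = 203.32 − (275.22) = -71.90 mGal

-71.9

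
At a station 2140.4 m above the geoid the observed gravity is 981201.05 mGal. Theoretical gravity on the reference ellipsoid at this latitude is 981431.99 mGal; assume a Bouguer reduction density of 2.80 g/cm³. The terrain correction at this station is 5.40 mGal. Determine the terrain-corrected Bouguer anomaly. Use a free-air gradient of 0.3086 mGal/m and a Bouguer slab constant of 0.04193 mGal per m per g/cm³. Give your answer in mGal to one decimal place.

Free-air correction = 0.3086 × 2140.4 = 660.53 mGal
Free-air anomaly = 981201.05 − 981431.99 + (660.53) = 429.59 mGal
Bouguer slab correction = 0.04193 × 2.80 × 2140.4 = 251.29 mGal
Simple Bouguer anomaly = 429.59 − (251.29) = 178.30 mGal
Complete Bouguer anomaly = 178.30 + 5.40 = 183.70 mGal

183.7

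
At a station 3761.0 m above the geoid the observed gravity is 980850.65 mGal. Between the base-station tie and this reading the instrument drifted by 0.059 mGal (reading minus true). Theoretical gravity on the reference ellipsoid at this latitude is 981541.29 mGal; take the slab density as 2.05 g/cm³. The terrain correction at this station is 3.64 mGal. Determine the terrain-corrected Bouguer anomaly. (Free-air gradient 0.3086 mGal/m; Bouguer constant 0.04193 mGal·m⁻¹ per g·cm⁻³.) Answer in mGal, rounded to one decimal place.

150.3

Drift-corrected reading = 980850.65 − (0.059) = 980850.591 mGal
Free-air correction = 0.3086 × 3761.0 = 1160.64 mGal
Free-air anomaly = 980850.591 − 981541.29 + (1160.64) = 469.941 mGal
Bouguer slab correction = 0.04193 × 2.05 × 3761.0 = 323.28 mGal
Simple Bouguer anomaly = 469.941 − (323.28) = 146.661 mGal
Complete Bouguer anomaly = 146.661 + 3.64 = 150.301 mGal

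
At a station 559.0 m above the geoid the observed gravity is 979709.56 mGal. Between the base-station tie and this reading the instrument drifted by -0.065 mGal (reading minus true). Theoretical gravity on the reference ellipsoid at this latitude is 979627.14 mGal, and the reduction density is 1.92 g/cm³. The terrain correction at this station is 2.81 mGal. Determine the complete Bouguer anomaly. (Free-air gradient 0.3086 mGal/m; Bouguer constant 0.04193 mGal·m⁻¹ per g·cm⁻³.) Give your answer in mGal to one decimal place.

212.8

Drift-corrected reading = 979709.56 − (-0.065) = 979709.625 mGal
Free-air correction = 0.3086 × 559.0 = 172.51 mGal
Free-air anomaly = 979709.625 − 979627.14 + (172.51) = 254.995 mGal
Bouguer slab correction = 0.04193 × 1.92 × 559.0 = 45.00 mGal
Simple Bouguer anomaly = 254.995 − (45.00) = 209.995 mGal
Complete Bouguer anomaly = 209.995 + 2.81 = 212.805 mGal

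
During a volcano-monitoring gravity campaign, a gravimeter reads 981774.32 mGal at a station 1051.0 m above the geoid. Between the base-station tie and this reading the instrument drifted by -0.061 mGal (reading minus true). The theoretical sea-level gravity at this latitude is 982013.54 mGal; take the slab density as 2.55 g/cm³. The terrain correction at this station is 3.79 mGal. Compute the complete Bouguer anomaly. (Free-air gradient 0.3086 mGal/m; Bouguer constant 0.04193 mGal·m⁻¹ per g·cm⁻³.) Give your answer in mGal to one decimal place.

Drift-corrected reading = 981774.32 − (-0.061) = 981774.381 mGal
Free-air correction = 0.3086 × 1051.0 = 324.34 mGal
Free-air anomaly = 981774.381 − 982013.54 + (324.34) = 85.181 mGal
Bouguer slab correction = 0.04193 × 2.55 × 1051.0 = 112.37 mGal
Simple Bouguer anomaly = 85.181 − (112.37) = -27.189 mGal
Complete Bouguer anomaly = -27.189 + 3.79 = -23.399 mGal

-23.4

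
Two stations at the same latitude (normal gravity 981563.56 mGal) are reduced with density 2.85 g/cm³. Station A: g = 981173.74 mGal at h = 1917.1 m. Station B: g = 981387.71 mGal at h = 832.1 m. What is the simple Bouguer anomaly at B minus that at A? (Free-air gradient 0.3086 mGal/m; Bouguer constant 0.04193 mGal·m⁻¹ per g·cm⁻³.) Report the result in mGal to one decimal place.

Δg_SB(A) = 981173.74 − 981563.56 + 0.3086×1917.1 − 0.04193×2.85×1917.1 = -27.30 mGal
Δg_SB(B) = 981387.71 − 981563.56 + 0.3086×832.1 − 0.04193×2.85×832.1 = -18.50 mGal
Difference = -18.50 − (-27.30) = 8.80 mGal

8.8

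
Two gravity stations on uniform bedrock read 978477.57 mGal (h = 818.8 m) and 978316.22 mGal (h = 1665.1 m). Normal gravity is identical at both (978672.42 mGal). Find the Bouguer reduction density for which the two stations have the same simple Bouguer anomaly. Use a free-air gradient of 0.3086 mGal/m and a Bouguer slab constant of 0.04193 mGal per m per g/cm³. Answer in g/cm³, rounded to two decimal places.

2.81

Δg_obs = 978316.22 − 978477.57 = -161.35 mGal over Δh = 1665.1 − 818.8 = 846.3 m
Equal Bouguer anomalies ⇒ Δg_obs + (0.3086 − 0.04193ρ)·Δh = 0
0.3086 − 0.04193ρ = −Δg_obs/Δh = 0.19065
ρ = (0.3086 − 0.19065) / 0.04193 = 2.81 g/cm³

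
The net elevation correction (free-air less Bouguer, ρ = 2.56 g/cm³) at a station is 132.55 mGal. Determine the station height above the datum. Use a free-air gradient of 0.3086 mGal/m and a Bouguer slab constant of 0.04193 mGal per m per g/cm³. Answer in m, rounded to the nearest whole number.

Combined gradient = 0.3086 − 0.04193 × 2.56 = 0.2012592 mGal/m
h = 132.55 / 0.2012592 = 658.60 m

659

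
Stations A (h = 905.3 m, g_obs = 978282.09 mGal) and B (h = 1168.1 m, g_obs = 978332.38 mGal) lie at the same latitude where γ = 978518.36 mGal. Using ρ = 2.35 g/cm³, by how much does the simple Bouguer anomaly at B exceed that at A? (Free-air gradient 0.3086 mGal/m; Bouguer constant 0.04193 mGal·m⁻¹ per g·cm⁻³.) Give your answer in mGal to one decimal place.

105.5

Δg_SB(A) = 978282.09 − 978518.36 + 0.3086×905.3 − 0.04193×2.35×905.3 = -46.10 mGal
Δg_SB(B) = 978332.38 − 978518.36 + 0.3086×1168.1 − 0.04193×2.35×1168.1 = 59.40 mGal
Difference = 59.40 − (-46.10) = 105.50 mGal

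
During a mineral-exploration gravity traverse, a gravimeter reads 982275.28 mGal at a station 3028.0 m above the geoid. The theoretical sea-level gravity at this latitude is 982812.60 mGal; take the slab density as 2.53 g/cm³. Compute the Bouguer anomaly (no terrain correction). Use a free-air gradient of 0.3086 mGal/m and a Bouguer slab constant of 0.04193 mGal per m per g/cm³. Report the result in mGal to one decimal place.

75.9

Free-air correction = 0.3086 × 3028.0 = 934.44 mGal
Free-air anomaly = 982275.28 − 982812.60 + (934.44) = 397.12 mGal
Bouguer slab correction = 0.04193 × 2.53 × 3028.0 = 321.22 mGal
Simple Bouguer anomaly = 397.12 − (321.22) = 75.90 mGal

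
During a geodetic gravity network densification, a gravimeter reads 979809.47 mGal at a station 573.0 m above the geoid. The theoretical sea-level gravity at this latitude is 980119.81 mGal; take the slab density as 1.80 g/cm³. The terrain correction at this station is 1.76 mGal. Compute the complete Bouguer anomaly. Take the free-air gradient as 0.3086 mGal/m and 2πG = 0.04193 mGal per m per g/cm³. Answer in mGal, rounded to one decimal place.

-175.0

Free-air correction = 0.3086 × 573.0 = 176.83 mGal
Free-air anomaly = 979809.47 − 980119.81 + (176.83) = -133.51 mGal
Bouguer slab correction = 0.04193 × 1.80 × 573.0 = 43.25 mGal
Simple Bouguer anomaly = -133.51 − (43.25) = -176.76 mGal
Complete Bouguer anomaly = -176.76 + 1.76 = -175.00 mGal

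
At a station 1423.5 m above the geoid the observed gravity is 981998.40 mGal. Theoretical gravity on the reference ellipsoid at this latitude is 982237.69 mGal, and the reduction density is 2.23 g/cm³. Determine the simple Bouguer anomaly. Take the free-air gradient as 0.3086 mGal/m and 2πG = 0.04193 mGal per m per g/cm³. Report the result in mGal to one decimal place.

Free-air correction = 0.3086 × 1423.5 = 439.29 mGal
Free-air anomaly = 981998.40 − 982237.69 + (439.29) = 200.00 mGal
Bouguer slab correction = 0.04193 × 2.23 × 1423.5 = 133.10 mGal
Simple Bouguer anomaly = 200.00 − (133.10) = 66.90 mGal

66.9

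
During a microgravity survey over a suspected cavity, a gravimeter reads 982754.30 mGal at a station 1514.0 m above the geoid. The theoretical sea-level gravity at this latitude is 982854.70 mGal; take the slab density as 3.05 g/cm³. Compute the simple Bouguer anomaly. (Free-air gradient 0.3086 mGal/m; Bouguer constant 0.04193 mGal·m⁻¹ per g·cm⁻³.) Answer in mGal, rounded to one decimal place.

Free-air correction = 0.3086 × 1514.0 = 467.22 mGal
Free-air anomaly = 982754.30 − 982854.70 + (467.22) = 366.82 mGal
Bouguer slab correction = 0.04193 × 3.05 × 1514.0 = 193.62 mGal
Simple Bouguer anomaly = 366.82 − (193.62) = 173.20 mGal

173.2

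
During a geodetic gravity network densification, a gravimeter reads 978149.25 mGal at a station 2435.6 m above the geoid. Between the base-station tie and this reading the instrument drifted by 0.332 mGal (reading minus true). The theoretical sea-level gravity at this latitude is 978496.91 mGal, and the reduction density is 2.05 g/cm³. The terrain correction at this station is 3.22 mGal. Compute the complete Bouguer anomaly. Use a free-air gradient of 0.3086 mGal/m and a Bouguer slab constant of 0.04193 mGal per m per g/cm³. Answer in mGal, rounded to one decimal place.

197.5

Drift-corrected reading = 978149.25 − (0.332) = 978148.918 mGal
Free-air correction = 0.3086 × 2435.6 = 751.63 mGal
Free-air anomaly = 978148.918 − 978496.91 + (751.63) = 403.638 mGal
Bouguer slab correction = 0.04193 × 2.05 × 2435.6 = 209.36 mGal
Simple Bouguer anomaly = 403.638 − (209.36) = 194.278 mGal
Complete Bouguer anomaly = 194.278 + 3.22 = 197.498 mGal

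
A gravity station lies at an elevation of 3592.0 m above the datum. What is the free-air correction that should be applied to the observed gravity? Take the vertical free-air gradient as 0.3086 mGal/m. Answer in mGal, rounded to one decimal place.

1108.5

Free-air correction = 0.3086 × 3592.0 = 1108.5 mGal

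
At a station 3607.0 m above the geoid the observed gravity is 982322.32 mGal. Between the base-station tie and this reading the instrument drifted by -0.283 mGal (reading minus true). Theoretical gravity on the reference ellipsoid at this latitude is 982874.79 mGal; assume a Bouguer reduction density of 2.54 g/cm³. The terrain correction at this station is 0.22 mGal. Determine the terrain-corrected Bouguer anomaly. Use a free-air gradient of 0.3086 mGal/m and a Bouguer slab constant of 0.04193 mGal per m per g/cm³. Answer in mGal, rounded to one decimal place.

Drift-corrected reading = 982322.32 − (-0.283) = 982322.603 mGal
Free-air correction = 0.3086 × 3607.0 = 1113.12 mGal
Free-air anomaly = 982322.603 − 982874.79 + (1113.12) = 560.933 mGal
Bouguer slab correction = 0.04193 × 2.54 × 3607.0 = 384.15 mGal
Simple Bouguer anomaly = 560.933 − (384.15) = 176.783 mGal
Complete Bouguer anomaly = 176.783 + 0.22 = 177.003 mGal

177.0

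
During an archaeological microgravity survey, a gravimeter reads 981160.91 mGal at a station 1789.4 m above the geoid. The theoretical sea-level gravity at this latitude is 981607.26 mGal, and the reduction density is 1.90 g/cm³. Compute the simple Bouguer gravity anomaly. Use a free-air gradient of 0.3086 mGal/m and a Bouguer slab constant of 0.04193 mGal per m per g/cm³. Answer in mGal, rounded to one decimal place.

-36.7

Free-air correction = 0.3086 × 1789.4 = 552.21 mGal
Free-air anomaly = 981160.91 − 981607.26 + (552.21) = 105.86 mGal
Bouguer slab correction = 0.04193 × 1.90 × 1789.4 = 142.56 mGal
Simple Bouguer anomaly = 105.86 − (142.56) = -36.70 mGal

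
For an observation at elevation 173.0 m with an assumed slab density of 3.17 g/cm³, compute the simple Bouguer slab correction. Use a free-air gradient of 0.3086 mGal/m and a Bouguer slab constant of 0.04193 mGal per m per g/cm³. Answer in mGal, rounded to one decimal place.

Bouguer slab correction = 0.04193 × 3.17 × 173.0 = 23.0 mGal

23.0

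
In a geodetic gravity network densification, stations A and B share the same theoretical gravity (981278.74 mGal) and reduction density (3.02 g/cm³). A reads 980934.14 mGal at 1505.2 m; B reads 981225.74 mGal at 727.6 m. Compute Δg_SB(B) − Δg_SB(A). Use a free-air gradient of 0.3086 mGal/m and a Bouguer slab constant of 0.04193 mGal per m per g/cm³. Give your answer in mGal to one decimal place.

150.1

Δg_SB(A) = 980934.14 − 981278.74 + 0.3086×1505.2 − 0.04193×3.02×1505.2 = -70.70 mGal
Δg_SB(B) = 981225.74 − 981278.74 + 0.3086×727.6 − 0.04193×3.02×727.6 = 79.40 mGal
Difference = 79.40 − (-70.70) = 150.10 mGal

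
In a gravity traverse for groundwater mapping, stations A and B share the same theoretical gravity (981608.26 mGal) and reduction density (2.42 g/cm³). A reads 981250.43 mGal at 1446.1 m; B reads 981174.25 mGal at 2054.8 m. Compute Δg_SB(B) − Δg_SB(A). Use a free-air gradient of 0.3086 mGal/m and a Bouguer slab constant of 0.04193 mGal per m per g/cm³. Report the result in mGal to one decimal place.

49.9

Δg_SB(A) = 981250.43 − 981608.26 + 0.3086×1446.1 − 0.04193×2.42×1446.1 = -58.30 mGal
Δg_SB(B) = 981174.25 − 981608.26 + 0.3086×2054.8 − 0.04193×2.42×2054.8 = -8.40 mGal
Difference = -8.40 − (-58.30) = 49.90 mGal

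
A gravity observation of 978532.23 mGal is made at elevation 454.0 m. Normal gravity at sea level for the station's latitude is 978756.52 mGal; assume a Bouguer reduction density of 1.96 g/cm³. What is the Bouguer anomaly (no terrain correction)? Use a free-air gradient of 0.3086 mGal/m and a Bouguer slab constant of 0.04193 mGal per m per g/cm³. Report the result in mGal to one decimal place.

Free-air correction = 0.3086 × 454.0 = 140.10 mGal
Free-air anomaly = 978532.23 − 978756.52 + (140.10) = -84.19 mGal
Bouguer slab correction = 0.04193 × 1.96 × 454.0 = 37.31 mGal
Simple Bouguer anomaly = -84.19 − (37.31) = -121.50 mGal

-121.5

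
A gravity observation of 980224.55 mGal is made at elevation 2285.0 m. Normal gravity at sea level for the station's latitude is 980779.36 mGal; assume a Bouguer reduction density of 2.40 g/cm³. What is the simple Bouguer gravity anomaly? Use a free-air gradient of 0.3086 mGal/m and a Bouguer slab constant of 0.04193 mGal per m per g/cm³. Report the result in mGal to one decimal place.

Free-air correction = 0.3086 × 2285.0 = 705.15 mGal
Free-air anomaly = 980224.55 − 980779.36 + (705.15) = 150.34 mGal
Bouguer slab correction = 0.04193 × 2.40 × 2285.0 = 229.94 mGal
Simple Bouguer anomaly = 150.34 − (229.94) = -79.60 mGal

-79.6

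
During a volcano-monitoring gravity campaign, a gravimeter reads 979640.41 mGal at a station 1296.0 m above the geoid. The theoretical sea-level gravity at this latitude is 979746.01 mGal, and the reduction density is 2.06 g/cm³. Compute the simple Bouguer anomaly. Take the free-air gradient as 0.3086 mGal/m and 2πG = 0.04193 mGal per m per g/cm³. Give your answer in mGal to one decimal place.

Free-air correction = 0.3086 × 1296.0 = 399.95 mGal
Free-air anomaly = 979640.41 − 979746.01 + (399.95) = 294.35 mGal
Bouguer slab correction = 0.04193 × 2.06 × 1296.0 = 111.94 mGal
Simple Bouguer anomaly = 294.35 − (111.94) = 182.41 mGal

182.4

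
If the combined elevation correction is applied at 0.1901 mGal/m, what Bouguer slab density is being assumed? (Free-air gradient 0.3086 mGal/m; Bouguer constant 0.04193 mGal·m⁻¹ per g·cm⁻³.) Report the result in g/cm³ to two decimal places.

2.83

0.1901 = 0.3086 − 0.04193 × ρ
ρ = (0.3086 − 0.1901) / 0.04193 = 2.83 g/cm³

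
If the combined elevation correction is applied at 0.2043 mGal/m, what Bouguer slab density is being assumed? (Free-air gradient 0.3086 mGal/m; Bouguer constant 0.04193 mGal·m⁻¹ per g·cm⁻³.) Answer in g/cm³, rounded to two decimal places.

0.2043 = 0.3086 − 0.04193 × ρ
ρ = (0.3086 − 0.2043) / 0.04193 = 2.49 g/cm³

2.49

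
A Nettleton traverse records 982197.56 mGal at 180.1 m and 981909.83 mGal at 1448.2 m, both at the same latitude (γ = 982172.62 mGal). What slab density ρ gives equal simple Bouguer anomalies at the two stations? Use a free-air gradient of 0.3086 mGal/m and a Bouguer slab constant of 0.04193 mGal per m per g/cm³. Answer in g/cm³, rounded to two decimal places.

Δg_obs = 981909.83 − 982197.56 = -287.73 mGal over Δh = 1448.2 − 180.1 = 1268.1 m
Equal Bouguer anomalies ⇒ Δg_obs + (0.3086 − 0.04193ρ)·Δh = 0
0.3086 − 0.04193ρ = −Δg_obs/Δh = 0.22690
ρ = (0.3086 − 0.22690) / 0.04193 = 1.95 g/cm³

1.95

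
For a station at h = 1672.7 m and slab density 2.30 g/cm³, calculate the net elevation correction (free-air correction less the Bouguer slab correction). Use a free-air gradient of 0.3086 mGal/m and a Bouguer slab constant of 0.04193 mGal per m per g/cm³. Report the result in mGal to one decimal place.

354.9

Combined gradient = 0.3086 − 0.04193 × 2.30 = 0.2121610 mGal/m
Combined elevation correction = 0.2121610 × 1672.7 = 354.9 mGal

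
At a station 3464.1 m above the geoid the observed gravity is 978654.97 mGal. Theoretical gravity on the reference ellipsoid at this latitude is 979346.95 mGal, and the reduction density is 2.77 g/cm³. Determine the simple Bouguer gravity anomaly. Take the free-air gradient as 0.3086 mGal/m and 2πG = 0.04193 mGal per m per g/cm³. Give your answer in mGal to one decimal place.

Free-air correction = 0.3086 × 3464.1 = 1069.02 mGal
Free-air anomaly = 978654.97 − 979346.95 + (1069.02) = 377.04 mGal
Bouguer slab correction = 0.04193 × 2.77 × 3464.1 = 402.34 mGal
Simple Bouguer anomaly = 377.04 − (402.34) = -25.30 mGal

-25.3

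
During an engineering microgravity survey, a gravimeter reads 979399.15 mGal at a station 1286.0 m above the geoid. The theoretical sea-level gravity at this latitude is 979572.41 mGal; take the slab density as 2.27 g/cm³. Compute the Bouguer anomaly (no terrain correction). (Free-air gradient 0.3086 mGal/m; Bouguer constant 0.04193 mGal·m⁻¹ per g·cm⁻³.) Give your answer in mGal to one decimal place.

Free-air correction = 0.3086 × 1286.0 = 396.86 mGal
Free-air anomaly = 979399.15 − 979572.41 + (396.86) = 223.60 mGal
Bouguer slab correction = 0.04193 × 2.27 × 1286.0 = 122.40 mGal
Simple Bouguer anomaly = 223.60 − (122.40) = 101.20 mGal

101.2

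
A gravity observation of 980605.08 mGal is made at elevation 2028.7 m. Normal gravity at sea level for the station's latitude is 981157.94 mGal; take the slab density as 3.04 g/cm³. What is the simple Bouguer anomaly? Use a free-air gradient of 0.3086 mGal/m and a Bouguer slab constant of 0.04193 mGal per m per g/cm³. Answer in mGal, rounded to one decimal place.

-185.4

Free-air correction = 0.3086 × 2028.7 = 626.06 mGal
Free-air anomaly = 980605.08 − 981157.94 + (626.06) = 73.20 mGal
Bouguer slab correction = 0.04193 × 3.04 × 2028.7 = 258.59 mGal
Simple Bouguer anomaly = 73.20 − (258.59) = -185.39 mGal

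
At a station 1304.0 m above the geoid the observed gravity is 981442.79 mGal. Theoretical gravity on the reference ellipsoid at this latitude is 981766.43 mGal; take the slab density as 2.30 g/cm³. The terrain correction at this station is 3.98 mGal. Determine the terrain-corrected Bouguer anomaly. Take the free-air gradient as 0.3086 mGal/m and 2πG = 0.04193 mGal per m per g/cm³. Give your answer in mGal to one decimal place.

-43.0

Free-air correction = 0.3086 × 1304.0 = 402.41 mGal
Free-air anomaly = 981442.79 − 981766.43 + (402.41) = 78.77 mGal
Bouguer slab correction = 0.04193 × 2.30 × 1304.0 = 125.76 mGal
Simple Bouguer anomaly = 78.77 − (125.76) = -46.99 mGal
Complete Bouguer anomaly = -46.99 + 3.98 = -43.01 mGal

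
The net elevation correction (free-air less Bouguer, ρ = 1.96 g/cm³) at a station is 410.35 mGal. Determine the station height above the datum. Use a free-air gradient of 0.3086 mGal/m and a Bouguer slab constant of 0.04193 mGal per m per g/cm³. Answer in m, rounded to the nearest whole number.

Combined gradient = 0.3086 − 0.04193 × 1.96 = 0.2264172 mGal/m
h = 410.35 / 0.2264172 = 1812.36 m

1812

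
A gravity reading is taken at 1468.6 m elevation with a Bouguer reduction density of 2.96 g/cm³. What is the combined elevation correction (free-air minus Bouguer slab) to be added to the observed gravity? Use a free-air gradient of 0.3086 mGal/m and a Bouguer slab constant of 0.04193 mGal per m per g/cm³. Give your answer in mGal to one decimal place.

270.9

Combined gradient = 0.3086 − 0.04193 × 2.96 = 0.1844872 mGal/m
Combined elevation correction = 0.1844872 × 1468.6 = 270.9 mGal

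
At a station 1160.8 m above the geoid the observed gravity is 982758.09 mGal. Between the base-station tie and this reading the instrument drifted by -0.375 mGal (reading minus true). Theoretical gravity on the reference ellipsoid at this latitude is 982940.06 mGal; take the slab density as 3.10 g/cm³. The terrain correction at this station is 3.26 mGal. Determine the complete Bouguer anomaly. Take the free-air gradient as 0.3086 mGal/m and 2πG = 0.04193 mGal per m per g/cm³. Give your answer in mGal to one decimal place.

Drift-corrected reading = 982758.09 − (-0.375) = 982758.465 mGal
Free-air correction = 0.3086 × 1160.8 = 358.22 mGal
Free-air anomaly = 982758.465 − 982940.06 + (358.22) = 176.625 mGal
Bouguer slab correction = 0.04193 × 3.10 × 1160.8 = 150.88 mGal
Simple Bouguer anomaly = 176.625 − (150.88) = 25.745 mGal
Complete Bouguer anomaly = 25.745 + 3.26 = 29.005 mGal

29.0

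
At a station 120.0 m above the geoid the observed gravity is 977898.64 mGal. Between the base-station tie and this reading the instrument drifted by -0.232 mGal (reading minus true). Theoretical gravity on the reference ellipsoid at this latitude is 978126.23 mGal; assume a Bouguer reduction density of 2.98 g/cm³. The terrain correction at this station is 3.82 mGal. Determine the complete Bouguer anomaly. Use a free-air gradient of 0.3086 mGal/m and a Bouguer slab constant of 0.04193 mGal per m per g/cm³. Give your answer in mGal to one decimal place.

Drift-corrected reading = 977898.64 − (-0.232) = 977898.872 mGal
Free-air correction = 0.3086 × 120.0 = 37.03 mGal
Free-air anomaly = 977898.872 − 978126.23 + (37.03) = -190.328 mGal
Bouguer slab correction = 0.04193 × 2.98 × 120.0 = 14.99 mGal
Simple Bouguer anomaly = -190.328 − (14.99) = -205.318 mGal
Complete Bouguer anomaly = -205.318 + 3.82 = -201.498 mGal

-201.5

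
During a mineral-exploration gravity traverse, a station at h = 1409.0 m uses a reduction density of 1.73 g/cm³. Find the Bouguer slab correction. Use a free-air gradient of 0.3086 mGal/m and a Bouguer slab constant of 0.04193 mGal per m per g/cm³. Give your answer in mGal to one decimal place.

Bouguer slab correction = 0.04193 × 1.73 × 1409.0 = 102.2 mGal

102.2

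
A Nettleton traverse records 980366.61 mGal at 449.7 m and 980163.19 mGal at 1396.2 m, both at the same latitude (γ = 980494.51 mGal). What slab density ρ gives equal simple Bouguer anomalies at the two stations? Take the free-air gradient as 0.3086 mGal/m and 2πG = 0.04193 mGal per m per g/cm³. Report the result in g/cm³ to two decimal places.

2.23

Δg_obs = 980163.19 − 980366.61 = -203.42 mGal over Δh = 1396.2 − 449.7 = 946.5 m
Equal Bouguer anomalies ⇒ Δg_obs + (0.3086 − 0.04193ρ)·Δh = 0
0.3086 − 0.04193ρ = −Δg_obs/Δh = 0.21492
ρ = (0.3086 − 0.21492) / 0.04193 = 2.23 g/cm³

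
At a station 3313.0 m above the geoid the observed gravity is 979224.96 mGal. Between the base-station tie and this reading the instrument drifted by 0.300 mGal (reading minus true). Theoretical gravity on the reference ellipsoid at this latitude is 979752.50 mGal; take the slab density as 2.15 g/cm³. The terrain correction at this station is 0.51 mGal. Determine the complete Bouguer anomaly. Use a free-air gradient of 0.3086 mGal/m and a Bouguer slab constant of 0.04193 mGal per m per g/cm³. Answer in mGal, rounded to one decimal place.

Drift-corrected reading = 979224.96 − (0.300) = 979224.660 mGal
Free-air correction = 0.3086 × 3313.0 = 1022.39 mGal
Free-air anomaly = 979224.660 − 979752.50 + (1022.39) = 494.550 mGal
Bouguer slab correction = 0.04193 × 2.15 × 3313.0 = 298.67 mGal
Simple Bouguer anomaly = 494.550 − (298.67) = 195.880 mGal
Complete Bouguer anomaly = 195.880 + 0.51 = 196.390 mGal

196.4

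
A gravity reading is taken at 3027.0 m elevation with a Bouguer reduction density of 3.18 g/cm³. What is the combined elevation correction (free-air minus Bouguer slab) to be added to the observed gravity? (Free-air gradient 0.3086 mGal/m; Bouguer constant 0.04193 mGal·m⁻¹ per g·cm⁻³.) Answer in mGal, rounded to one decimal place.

Combined gradient = 0.3086 − 0.04193 × 3.18 = 0.1752626 mGal/m
Combined elevation correction = 0.1752626 × 3027.0 = 530.5 mGal

530.5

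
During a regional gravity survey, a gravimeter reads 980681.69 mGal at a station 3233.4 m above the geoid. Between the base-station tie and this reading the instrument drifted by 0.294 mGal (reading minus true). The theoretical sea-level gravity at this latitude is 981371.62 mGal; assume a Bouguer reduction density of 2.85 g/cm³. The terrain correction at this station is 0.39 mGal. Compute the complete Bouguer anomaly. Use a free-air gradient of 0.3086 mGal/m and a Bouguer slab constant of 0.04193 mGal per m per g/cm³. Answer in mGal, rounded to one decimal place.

-78.4

Drift-corrected reading = 980681.69 − (0.294) = 980681.396 mGal
Free-air correction = 0.3086 × 3233.4 = 997.83 mGal
Free-air anomaly = 980681.396 − 981371.62 + (997.83) = 307.606 mGal
Bouguer slab correction = 0.04193 × 2.85 × 3233.4 = 386.39 mGal
Simple Bouguer anomaly = 307.606 − (386.39) = -78.784 mGal
Complete Bouguer anomaly = -78.784 + 0.39 = -78.394 mGal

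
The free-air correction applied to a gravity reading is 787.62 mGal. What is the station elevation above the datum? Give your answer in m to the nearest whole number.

2552

h = 787.62 / 0.3086 = 2552.24 m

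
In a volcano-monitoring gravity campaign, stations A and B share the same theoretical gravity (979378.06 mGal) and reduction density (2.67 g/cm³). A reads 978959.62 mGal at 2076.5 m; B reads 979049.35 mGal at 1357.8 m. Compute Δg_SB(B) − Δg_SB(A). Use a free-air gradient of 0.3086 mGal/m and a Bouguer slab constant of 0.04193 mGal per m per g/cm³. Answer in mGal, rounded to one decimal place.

Δg_SB(A) = 978959.62 − 979378.06 + 0.3086×2076.5 − 0.04193×2.67×2076.5 = -10.10 mGal
Δg_SB(B) = 979049.35 − 979378.06 + 0.3086×1357.8 − 0.04193×2.67×1357.8 = -61.70 mGal
Difference = -61.70 − (-10.10) = -51.60 mGal

-51.6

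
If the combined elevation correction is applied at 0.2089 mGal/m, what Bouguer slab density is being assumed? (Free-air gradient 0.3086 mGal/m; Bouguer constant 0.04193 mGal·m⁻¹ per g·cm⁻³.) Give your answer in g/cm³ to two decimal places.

2.38

0.2089 = 0.3086 − 0.04193 × ρ
ρ = (0.3086 − 0.2089) / 0.04193 = 2.38 g/cm³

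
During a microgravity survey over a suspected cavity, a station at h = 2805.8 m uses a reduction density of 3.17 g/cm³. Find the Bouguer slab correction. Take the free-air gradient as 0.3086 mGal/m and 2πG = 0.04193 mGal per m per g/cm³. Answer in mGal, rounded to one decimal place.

372.9

Bouguer slab correction = 0.04193 × 3.17 × 2805.8 = 372.9 mGal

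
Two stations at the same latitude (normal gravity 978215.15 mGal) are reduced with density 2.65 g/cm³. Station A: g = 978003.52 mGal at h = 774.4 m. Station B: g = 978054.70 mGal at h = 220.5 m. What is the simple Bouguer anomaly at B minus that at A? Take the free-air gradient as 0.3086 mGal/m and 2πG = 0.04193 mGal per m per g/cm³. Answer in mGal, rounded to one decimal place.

-58.2

Δg_SB(A) = 978003.52 − 978215.15 + 0.3086×774.4 − 0.04193×2.65×774.4 = -58.70 mGal
Δg_SB(B) = 978054.70 − 978215.15 + 0.3086×220.5 − 0.04193×2.65×220.5 = -116.90 mGal
Difference = -116.90 − (-58.70) = -58.20 mGal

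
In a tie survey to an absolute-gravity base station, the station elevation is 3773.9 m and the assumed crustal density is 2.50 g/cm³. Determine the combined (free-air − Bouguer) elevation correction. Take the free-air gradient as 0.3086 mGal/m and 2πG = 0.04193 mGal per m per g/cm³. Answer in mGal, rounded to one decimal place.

Combined gradient = 0.3086 − 0.04193 × 2.50 = 0.2037750 mGal/m
Combined elevation correction = 0.2037750 × 3773.9 = 769.0 mGal

769.0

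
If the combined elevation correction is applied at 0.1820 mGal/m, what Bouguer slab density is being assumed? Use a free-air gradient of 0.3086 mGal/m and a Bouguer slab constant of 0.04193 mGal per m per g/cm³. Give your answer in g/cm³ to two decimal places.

3.02

0.1820 = 0.3086 − 0.04193 × ρ
ρ = (0.3086 − 0.1820) / 0.04193 = 3.02 g/cm³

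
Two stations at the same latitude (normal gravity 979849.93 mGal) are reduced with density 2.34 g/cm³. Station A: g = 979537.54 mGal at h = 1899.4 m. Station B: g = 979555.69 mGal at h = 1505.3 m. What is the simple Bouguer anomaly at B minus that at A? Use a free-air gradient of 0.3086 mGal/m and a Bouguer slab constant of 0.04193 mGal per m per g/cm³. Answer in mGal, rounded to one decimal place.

-64.8

Δg_SB(A) = 979537.54 − 979849.93 + 0.3086×1899.4 − 0.04193×2.34×1899.4 = 87.40 mGal
Δg_SB(B) = 979555.69 − 979849.93 + 0.3086×1505.3 − 0.04193×2.34×1505.3 = 22.60 mGal
Difference = 22.60 − (87.40) = -64.80 mGal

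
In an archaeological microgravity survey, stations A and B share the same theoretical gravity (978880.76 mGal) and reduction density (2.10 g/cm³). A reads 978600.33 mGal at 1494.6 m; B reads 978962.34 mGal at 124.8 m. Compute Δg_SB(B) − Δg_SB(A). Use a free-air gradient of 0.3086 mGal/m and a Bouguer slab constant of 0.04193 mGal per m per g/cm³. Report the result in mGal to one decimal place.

Δg_SB(A) = 978600.33 − 978880.76 + 0.3086×1494.6 − 0.04193×2.10×1494.6 = 49.20 mGal
Δg_SB(B) = 978962.34 − 978880.76 + 0.3086×124.8 − 0.04193×2.10×124.8 = 109.10 mGal
Difference = 109.10 − (49.20) = 59.90 mGal

59.9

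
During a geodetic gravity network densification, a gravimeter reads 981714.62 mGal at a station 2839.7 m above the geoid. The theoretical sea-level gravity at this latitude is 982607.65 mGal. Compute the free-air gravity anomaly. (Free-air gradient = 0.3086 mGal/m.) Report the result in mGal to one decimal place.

-16.7

Free-air correction = 0.3086 × 2839.7 = 876.33 mGal
Free-air anomaly = 981714.62 − 982607.65 + (876.33) = -16.70 mGal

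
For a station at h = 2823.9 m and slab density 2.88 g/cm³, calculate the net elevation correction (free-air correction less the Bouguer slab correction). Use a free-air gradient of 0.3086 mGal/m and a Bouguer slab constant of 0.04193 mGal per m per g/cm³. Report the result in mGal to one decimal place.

Combined gradient = 0.3086 − 0.04193 × 2.88 = 0.1878416 mGal/m
Combined elevation correction = 0.1878416 × 2823.9 = 530.4 mGal

530.4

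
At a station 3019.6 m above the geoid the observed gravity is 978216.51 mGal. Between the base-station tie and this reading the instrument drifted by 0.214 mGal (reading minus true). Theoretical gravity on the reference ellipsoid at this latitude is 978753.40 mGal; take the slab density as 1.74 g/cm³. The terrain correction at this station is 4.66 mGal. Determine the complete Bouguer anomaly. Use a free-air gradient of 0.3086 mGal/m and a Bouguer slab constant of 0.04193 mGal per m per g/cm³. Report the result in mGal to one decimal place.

Drift-corrected reading = 978216.51 − (0.214) = 978216.296 mGal
Free-air correction = 0.3086 × 3019.6 = 931.85 mGal
Free-air anomaly = 978216.296 − 978753.40 + (931.85) = 394.746 mGal
Bouguer slab correction = 0.04193 × 1.74 × 3019.6 = 220.30 mGal
Simple Bouguer anomaly = 394.746 − (220.30) = 174.446 mGal
Complete Bouguer anomaly = 174.446 + 4.66 = 179.106 mGal

179.1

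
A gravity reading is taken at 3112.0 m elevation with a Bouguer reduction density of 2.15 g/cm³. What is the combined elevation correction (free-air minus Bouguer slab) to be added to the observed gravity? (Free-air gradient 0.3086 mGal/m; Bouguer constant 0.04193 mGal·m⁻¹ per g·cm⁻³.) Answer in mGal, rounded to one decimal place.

Combined gradient = 0.3086 − 0.04193 × 2.15 = 0.2184505 mGal/m
Combined elevation correction = 0.2184505 × 3112.0 = 679.8 mGal

679.8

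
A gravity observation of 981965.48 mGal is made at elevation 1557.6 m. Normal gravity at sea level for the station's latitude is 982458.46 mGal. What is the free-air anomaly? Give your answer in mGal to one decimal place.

Free-air correction = 0.3086 × 1557.6 = 480.68 mGal
Free-air anomaly = 981965.48 − 982458.46 + (480.68) = -12.30 mGal

-12.3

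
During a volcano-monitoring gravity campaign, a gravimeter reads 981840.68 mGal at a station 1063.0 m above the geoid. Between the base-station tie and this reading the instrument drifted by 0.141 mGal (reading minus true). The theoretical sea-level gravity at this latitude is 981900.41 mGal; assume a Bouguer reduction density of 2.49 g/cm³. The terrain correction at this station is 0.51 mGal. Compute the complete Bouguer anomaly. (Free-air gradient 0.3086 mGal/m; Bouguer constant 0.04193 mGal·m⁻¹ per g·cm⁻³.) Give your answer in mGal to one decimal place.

157.7

Drift-corrected reading = 981840.68 − (0.141) = 981840.539 mGal
Free-air correction = 0.3086 × 1063.0 = 328.04 mGal
Free-air anomaly = 981840.539 − 981900.41 + (328.04) = 268.169 mGal
Bouguer slab correction = 0.04193 × 2.49 × 1063.0 = 110.98 mGal
Simple Bouguer anomaly = 268.169 − (110.98) = 157.189 mGal
Complete Bouguer anomaly = 157.189 + 0.51 = 157.699 mGal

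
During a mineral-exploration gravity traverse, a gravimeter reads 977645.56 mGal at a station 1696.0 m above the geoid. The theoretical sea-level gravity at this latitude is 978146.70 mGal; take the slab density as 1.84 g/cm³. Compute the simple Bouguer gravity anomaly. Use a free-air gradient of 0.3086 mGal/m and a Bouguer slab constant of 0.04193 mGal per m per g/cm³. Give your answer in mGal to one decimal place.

-108.6

Free-air correction = 0.3086 × 1696.0 = 523.39 mGal
Free-air anomaly = 977645.56 − 978146.70 + (523.39) = 22.25 mGal
Bouguer slab correction = 0.04193 × 1.84 × 1696.0 = 130.85 mGal
Simple Bouguer anomaly = 22.25 − (130.85) = -108.60 mGal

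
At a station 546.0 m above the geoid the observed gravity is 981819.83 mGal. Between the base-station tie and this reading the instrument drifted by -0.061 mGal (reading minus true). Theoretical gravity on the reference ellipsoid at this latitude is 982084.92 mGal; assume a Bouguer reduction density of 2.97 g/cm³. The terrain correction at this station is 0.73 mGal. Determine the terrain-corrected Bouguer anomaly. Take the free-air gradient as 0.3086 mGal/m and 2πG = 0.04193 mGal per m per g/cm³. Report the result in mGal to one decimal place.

Drift-corrected reading = 981819.83 − (-0.061) = 981819.891 mGal
Free-air correction = 0.3086 × 546.0 = 168.50 mGal
Free-air anomaly = 981819.891 − 982084.92 + (168.50) = -96.529 mGal
Bouguer slab correction = 0.04193 × 2.97 × 546.0 = 67.99 mGal
Simple Bouguer anomaly = -96.529 − (67.99) = -164.519 mGal
Complete Bouguer anomaly = -164.519 + 0.73 = -163.789 mGal

-163.8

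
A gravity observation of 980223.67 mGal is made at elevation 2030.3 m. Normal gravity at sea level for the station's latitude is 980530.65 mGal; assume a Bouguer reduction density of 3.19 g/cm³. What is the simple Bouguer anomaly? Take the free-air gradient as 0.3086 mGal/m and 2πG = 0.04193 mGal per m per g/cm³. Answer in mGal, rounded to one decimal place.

48.0

Free-air correction = 0.3086 × 2030.3 = 626.55 mGal
Free-air anomaly = 980223.67 − 980530.65 + (626.55) = 319.57 mGal
Bouguer slab correction = 0.04193 × 3.19 × 2030.3 = 271.57 mGal
Simple Bouguer anomaly = 319.57 − (271.57) = 48.00 mGal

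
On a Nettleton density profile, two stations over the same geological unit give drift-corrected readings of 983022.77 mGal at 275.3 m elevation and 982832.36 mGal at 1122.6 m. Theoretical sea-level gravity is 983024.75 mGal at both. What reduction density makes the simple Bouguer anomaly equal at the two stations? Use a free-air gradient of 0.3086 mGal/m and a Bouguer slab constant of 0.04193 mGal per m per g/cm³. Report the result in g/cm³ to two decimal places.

2.00

Δg_obs = 982832.36 − 983022.77 = -190.41 mGal over Δh = 1122.6 − 275.3 = 847.3 m
Equal Bouguer anomalies ⇒ Δg_obs + (0.3086 − 0.04193ρ)·Δh = 0
0.3086 − 0.04193ρ = −Δg_obs/Δh = 0.22473
ρ = (0.3086 − 0.22473) / 0.04193 = 2.00 g/cm³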